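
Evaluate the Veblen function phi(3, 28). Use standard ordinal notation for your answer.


phi(3, 28):
phi(3, beta) = eta_beta (the beta-th eta number, fixed point of zeta).
phi(3, 28) = eta_28

eta_28


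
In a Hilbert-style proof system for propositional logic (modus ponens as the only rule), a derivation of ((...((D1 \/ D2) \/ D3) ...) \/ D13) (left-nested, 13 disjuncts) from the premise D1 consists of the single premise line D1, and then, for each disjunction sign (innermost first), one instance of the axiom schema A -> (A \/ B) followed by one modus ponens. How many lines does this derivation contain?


Building the left-nested 13-ary disjunction from D1:
- 1 premise line (D1)
- 13 disjuncts means 12 disjunction signs; each needs 1 axiom instance + 1 MP = 2 lines: 2 * 12 = 24
Total = 1 + 24 = 25 lines.

25


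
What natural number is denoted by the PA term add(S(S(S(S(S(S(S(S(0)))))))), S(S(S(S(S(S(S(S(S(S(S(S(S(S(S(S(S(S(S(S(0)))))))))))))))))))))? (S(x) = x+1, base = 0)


add(S^8(0), S^20(0)):
S^8(0) = 8
S^20(0) = 20
8 + 20 = 28

28


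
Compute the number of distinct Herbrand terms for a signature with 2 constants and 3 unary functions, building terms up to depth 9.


Herbrand terms by depth:
Depth 0: 2 constants
Depth 1: 6 new terms (running total: 8)
Depth 2: 18 new terms (running total: 26)
Depth 3: 54 new terms (running total: 80)
Depth 4: 162 new terms (running total: 242)
Depth 5: 486 new terms (running total: 728)
Depth 6: 1458 new terms (running total: 2186)
Depth 7: 4374 new terms (running total: 6560)
Depth 8: 13122 new terms (running total: 19682)
Depth 9: 39366 new terms (running total: 59048)
Total distinct ground terms = 59048

59048


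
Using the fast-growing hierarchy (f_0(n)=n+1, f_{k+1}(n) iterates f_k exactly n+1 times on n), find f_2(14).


f_2(14) = f_1^15(14)
f_1(m) = 2m + 1.
Iterating: f_1^k(n) = 2^k*(n+1) - 1.
f_2(14) = 2^15*(14+1) - 1 = 32768*15 - 1 = 491519

491519


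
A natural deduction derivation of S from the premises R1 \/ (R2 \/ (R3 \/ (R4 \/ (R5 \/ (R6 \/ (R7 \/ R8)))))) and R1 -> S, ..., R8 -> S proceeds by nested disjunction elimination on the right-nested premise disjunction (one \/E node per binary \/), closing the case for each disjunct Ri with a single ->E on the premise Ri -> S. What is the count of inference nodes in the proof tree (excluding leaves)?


The premise R1 \/ (R2 \/ (R3 \/ (R4 \/ (R5 \/ (R6 \/ (R7 \/ R8)))))) contains 8 disjuncts, hence 7 binary \/ connectives.
- Each binary \/ is eliminated once: 7 \/E nodes.
- Each of the 8 cases Ri derives S by one ->E with Ri -> S: 8 ->E nodes.
Total = 7 + 8 = 15

15


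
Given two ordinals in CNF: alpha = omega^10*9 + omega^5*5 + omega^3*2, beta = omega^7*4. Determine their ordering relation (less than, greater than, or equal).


Compare term by term from highest exponent:
alpha = omega^10*9 + omega^5*5 + omega^3*2
beta = omega^7*4
Term 1: alpha has omega^10*9, beta has omega^7*4
Term 2: alpha has omega^5*5, beta has omega^0*0
Term 3: alpha has omega^3*2, beta has omega^0*0
Result: alpha > beta

alpha > beta


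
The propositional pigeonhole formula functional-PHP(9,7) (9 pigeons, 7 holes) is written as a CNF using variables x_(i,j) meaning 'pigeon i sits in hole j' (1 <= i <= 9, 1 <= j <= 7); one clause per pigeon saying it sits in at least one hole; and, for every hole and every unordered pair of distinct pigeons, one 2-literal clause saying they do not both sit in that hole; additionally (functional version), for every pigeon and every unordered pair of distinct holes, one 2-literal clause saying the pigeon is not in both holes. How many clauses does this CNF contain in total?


functional-PHP(9,7): 9 pigeons, 7 holes, 9*7 = 63 variables.
- pigeon clauses: one per pigeon -> 9 clauses
- hole clauses: 7 holes * C(9,2) = 7 * 36 -> 252 clauses
- functional clauses: 9 pigeons * C(7,2) = 9 * 21 -> 189 clauses
Total clauses = 9 + 252 + 189 = 450

450


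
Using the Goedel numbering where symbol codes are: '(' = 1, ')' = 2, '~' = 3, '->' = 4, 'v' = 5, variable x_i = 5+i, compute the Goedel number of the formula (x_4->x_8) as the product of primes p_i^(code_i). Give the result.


Formula: (x_4->x_8)
Symbol codes: [1, 9, 4, 13, 2]
Primes: [2, 3, 5, 7, 11]
p_1^1 = 2^1 = 2
p_2^9 = 3^9 = 19683
p_3^4 = 5^4 = 625
p_4^13 = 7^13 = 96889010407
p_5^2 = 11^2 = 121
Product = 288443791765948376250

288443791765948376250


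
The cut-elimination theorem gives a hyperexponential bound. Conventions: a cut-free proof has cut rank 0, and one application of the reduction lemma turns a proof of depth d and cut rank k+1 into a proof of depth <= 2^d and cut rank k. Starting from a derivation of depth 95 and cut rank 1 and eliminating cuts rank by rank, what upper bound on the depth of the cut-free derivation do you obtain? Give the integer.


Each rank reduction sends depth d to at most 2^d; cut rank r needs r reductions.
2_0(95) = 95
2_1(95) = 2^95 = 39614081257132168796771975168
Cut-free depth bound = 39614081257132168796771975168

39614081257132168796771975168


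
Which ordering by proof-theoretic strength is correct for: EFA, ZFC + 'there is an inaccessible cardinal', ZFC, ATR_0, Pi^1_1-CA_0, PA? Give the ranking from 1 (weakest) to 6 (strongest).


Ordering by consistency strength:
1. EFA
2. PA
3. ATR_0
4. Pi^1_1-CA_0
5. ZFC
6. ZFC + 'there is an inaccessible cardinal'


EFA=1, ZFC + 'there is an inaccessible cardinal'=6, ZFC=5, ATR_0=3, Pi^1_1-CA_0=4, PA=2


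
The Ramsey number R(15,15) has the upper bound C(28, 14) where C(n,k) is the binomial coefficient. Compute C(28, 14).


R(15,15) <= C(15+15-2, 15-1) = C(28, 14)
C(28, 14) = 28! / (14! * 14!)
= 40116600

40116600


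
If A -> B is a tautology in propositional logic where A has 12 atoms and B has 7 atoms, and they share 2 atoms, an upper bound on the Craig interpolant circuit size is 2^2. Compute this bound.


Shared atoms = 2
Craig interpolant size bound = 2^2
= 4

4


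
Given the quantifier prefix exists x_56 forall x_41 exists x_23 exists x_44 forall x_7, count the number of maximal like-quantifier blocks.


Alternations = 3.
Blocks = alternations + 1 = 4

4


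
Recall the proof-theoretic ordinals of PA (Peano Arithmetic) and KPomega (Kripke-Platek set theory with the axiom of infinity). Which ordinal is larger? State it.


Proof-theoretic ordinal of PA (Peano Arithmetic): epsilon_0
Proof-theoretic ordinal of KPomega (Kripke-Platek set theory with the axiom of infinity): psi_0(epsilon_{Omega+1})
Comparing: epsilon_0 < psi_0(epsilon_{Omega+1}).
The larger ordinal is psi_0(epsilon_{Omega+1}) (from KPomega (Kripke-Platek set theory with the axiom of infinity)).

psi_0(epsilon_{Omega+1})


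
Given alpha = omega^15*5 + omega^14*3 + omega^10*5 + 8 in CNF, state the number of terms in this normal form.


CNF: omega^15*5 + omega^14*3 + omega^10*5 + 8
Count the summands separated by '+':
  term 1: omega^15*5
  term 2: omega^14*3
  term 3: omega^10*5
  term 4: 8
Total terms = 4

4


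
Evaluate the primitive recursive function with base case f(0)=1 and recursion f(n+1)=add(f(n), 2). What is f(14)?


f(0) = 1
f(1) = add(f(0), 2) = add(1, 2) = 3
f(2) = add(f(1), 2) = add(3, 2) = 5
f(3) = add(f(2), 2) = add(5, 2) = 7
f(4) = add(f(3), 2) = add(7, 2) = 9
f(5) = add(f(4), 2) = add(9, 2) = 11
f(6) = add(f(5), 2) = add(11, 2) = 13
f(7) = add(f(6), 2) = add(13, 2) = 15
f(8) = add(f(7), 2) = add(15, 2) = 17
f(9) = add(f(8), 2) = add(17, 2) = 19
f(10) = add(f(9), 2) = add(19, 2) = 21
f(11) = add(f(10), 2) = add(21, 2) = 23
f(12) = add(f(11), 2) = add(23, 2) = 25
f(13) = add(f(12), 2) = add(25, 2) = 27
f(14) = add(f(13), 2) = add(27, 2) = 29


29


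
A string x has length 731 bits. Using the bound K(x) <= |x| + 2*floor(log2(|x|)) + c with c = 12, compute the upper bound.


floor(log2(731)) = 9
2 * 9 = 18
K(x) <= 731 + 18 + 12 = 761

761


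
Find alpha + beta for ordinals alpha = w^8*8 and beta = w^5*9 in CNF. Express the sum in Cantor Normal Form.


Ordinal addition w^8*8 + w^5*9:
Leading exponent of alpha (8) > leading exponent of beta (5).
Since alpha's term has higher exponent than beta's leading term,
the sum is simply alpha followed by beta.
Result = w^8*8 + w^5*9

w^8*8 + w^5*9


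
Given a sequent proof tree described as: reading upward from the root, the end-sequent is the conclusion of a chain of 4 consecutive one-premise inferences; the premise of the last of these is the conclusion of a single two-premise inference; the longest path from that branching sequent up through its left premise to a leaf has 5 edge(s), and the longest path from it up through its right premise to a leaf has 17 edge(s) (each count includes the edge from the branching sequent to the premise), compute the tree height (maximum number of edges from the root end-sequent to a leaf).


Longest path through the left premise: 5 edges (measured from the branching sequent)
Longest path through the right premise: 17 edges
Height of the subtree rooted at the branching sequent: max(5, 17) = 17
The branching sequent sits 4 edges above the root (the chain of one-premise inferences), so height = 17 + 4 = 21

21


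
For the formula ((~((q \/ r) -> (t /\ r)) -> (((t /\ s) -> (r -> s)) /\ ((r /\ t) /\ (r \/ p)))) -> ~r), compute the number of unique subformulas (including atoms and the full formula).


Formula: ((~((q \/ r) -> (t /\ r)) -> (((t /\ s) -> (r -> s)) /\ ((r /\ t) /\ (r \/ p)))) -> ~r)
Subformulas found:
  1. r
  2. q
  3. s
  4. t
  5. p
  6. ~r
  7. (t /\ r)
  8. (q \/ r)
  9. (r \/ p)
  10. (t /\ s)
  11. (r -> s)
  12. (r /\ t)
  13. ((q \/ r) -> (t /\ r))
  14. ((r /\ t) /\ (r \/ p))
  15. ((t /\ s) -> (r -> s))
  16. ~((q \/ r) -> (t /\ r))
  17. (((t /\ s) -> (r -> s)) /\ ((r /\ t) /\ (r \/ p)))
  18. (~((q \/ r) -> (t /\ r)) -> (((t /\ s) -> (r -> s)) /\ ((r /\ t) /\ (r \/ p))))
  19. ((~((q \/ r) -> (t /\ r)) -> (((t /\ s) -> (r -> s)) /\ ((r /\ t) /\ (r \/ p)))) -> ~r)
Total distinct subformulas = 19

19


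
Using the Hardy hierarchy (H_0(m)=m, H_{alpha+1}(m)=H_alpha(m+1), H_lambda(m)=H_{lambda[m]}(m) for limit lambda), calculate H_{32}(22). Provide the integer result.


H_32(22):
For finite ordinals k, H_k(n) = n + k (each successor step adds 1).
H_32(22) = 22 + 32 = 54

54


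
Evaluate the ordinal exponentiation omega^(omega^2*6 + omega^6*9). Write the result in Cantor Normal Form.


omega^(omega^2*6 + omega^6*9):
In ordinal addition a term is absorbed by a following term of strictly larger exponent: 2 < 6, so omega^2*6 + omega^6*9 = omega^6*9.
omega raised to a CNF ordinal is a single CNF term: Result = omega^(omega^6*9)

omega^(omega^6*9)


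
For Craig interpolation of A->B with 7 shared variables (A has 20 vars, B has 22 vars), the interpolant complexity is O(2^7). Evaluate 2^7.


Shared atoms = 7
Craig interpolant size bound = 2^7
= 128

128


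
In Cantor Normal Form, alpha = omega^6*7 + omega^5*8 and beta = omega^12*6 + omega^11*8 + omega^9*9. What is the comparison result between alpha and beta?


Compare term by term from highest exponent:
alpha = omega^6*7 + omega^5*8
beta = omega^12*6 + omega^11*8 + omega^9*9
Term 1: alpha has omega^6*7, beta has omega^12*6
Term 2: alpha has omega^5*8, beta has omega^11*8
Term 3: alpha has omega^0*0, beta has omega^9*9
Result: alpha < beta

alpha < beta


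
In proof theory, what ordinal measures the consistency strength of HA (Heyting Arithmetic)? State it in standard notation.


The proof-theoretic ordinal of HA (Heyting Arithmetic) is a standard result in ordinal analysis.
This ordinal is the supremum of order types of primitive recursive well-orderings
that the theory can prove to be well-ordered.
For HA (Heyting Arithmetic), the proof-theoretic ordinal is epsilon_0.

epsilon_0


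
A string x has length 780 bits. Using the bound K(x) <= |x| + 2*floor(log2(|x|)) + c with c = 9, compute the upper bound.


floor(log2(780)) = 9
2 * 9 = 18
K(x) <= 780 + 18 + 9 = 807

807


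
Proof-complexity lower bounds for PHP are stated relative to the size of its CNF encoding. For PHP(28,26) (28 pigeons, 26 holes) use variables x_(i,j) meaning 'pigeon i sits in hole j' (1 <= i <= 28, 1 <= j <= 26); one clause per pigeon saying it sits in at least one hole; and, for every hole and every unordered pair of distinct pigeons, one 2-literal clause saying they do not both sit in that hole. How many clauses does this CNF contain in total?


PHP(28,26): 28 pigeons, 26 holes, 28*26 = 728 variables.
- pigeon clauses: one per pigeon -> 28 clauses
- hole clauses: 26 holes * C(28,2) = 26 * 378 -> 9828 clauses
Total clauses = 28 + 9828 = 9856

9856


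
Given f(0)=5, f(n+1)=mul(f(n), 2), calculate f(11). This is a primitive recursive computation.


f(0) = 5
f(1) = mul(f(0), 2) = mul(5, 2) = 10
f(2) = mul(f(1), 2) = mul(10, 2) = 20
f(3) = mul(f(2), 2) = mul(20, 2) = 40
f(4) = mul(f(3), 2) = mul(40, 2) = 80
f(5) = mul(f(4), 2) = mul(80, 2) = 160
f(6) = mul(f(5), 2) = mul(160, 2) = 320
f(7) = mul(f(6), 2) = mul(320, 2) = 640
f(8) = mul(f(7), 2) = mul(640, 2) = 1280
f(9) = mul(f(8), 2) = mul(1280, 2) = 2560
f(10) = mul(f(9), 2) = mul(2560, 2) = 5120
f(11) = mul(f(10), 2) = mul(5120, 2) = 10240


10240


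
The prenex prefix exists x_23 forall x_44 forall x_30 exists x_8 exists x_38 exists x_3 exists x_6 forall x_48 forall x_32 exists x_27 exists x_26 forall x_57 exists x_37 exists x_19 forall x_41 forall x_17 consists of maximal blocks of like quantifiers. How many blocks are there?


Alternations = 7.
Blocks = alternations + 1 = 8

8


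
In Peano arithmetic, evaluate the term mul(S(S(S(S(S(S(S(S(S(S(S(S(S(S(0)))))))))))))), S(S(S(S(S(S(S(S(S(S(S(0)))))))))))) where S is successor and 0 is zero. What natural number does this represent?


mul(S^14(0), S^11(0)):
S^14(0) = 14
S^11(0) = 11
14 * 11 = 154

154


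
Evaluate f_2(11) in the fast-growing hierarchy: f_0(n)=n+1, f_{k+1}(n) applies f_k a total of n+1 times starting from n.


f_2(11) = f_1^12(11)
f_1(m) = 2m + 1.
Iterating: f_1^k(n) = 2^k*(n+1) - 1.
f_2(11) = 2^12*(11+1) - 1 = 4096*12 - 1 = 49151

49151


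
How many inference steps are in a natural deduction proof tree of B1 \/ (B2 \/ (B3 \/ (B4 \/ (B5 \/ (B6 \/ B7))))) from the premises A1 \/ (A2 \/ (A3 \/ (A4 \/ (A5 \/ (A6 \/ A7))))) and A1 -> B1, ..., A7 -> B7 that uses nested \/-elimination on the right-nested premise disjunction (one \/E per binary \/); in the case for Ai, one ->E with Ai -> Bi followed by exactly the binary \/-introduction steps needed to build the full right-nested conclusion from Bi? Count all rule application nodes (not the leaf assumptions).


Constructive dilemma with 7 branches, all disjunctions right-nested:
- \/E: the premise has 6 binary \/, each eliminated once: 6 nodes.
- ->E: one per case (Ai with Ai -> Bi gives Bi): 7 nodes.
- \/I: in case i < n, Bi needs 1 step to form Bi \/ (B(i+1) \/ ...) and then i-1 steps to prepend B(i-1), ..., B1, i.e. i steps; in case i = n, B7 needs 6 prepend steps.
  \/I total = (1 + 2 + ... + 6) + 6 = 21 + 6 = 27 nodes.
Total = 6 + 7 + 27 = 40

40


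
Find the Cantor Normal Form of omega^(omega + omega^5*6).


omega^(omega + omega^5*6):
In ordinal addition a term is absorbed by a following term of strictly larger exponent: 1 < 5, so omega + omega^5*6 = omega^5*6.
omega raised to a CNF ordinal is a single CNF term: Result = omega^(omega^5*6)

omega^(omega^5*6)


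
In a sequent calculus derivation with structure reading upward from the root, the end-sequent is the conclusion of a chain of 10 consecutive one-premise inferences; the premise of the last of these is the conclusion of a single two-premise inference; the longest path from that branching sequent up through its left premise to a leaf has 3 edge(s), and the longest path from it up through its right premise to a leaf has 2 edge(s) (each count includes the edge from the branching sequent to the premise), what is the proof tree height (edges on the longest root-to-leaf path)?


Longest path through the left premise: 3 edges (measured from the branching sequent)
Longest path through the right premise: 2 edges
Height of the subtree rooted at the branching sequent: max(3, 2) = 3
The branching sequent sits 10 edges above the root (the chain of one-premise inferences), so height = 3 + 10 = 13

13


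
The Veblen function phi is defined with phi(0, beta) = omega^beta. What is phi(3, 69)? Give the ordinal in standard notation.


phi(3, 69):
phi(3, beta) = eta_beta (the beta-th eta number, fixed point of zeta).
phi(3, 69) = eta_69

eta_69


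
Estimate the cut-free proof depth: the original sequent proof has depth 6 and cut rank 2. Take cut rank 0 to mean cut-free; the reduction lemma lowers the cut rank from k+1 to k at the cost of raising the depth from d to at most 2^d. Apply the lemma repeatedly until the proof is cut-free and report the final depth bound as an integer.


Each rank reduction sends depth d to at most 2^d; cut rank r needs r reductions.
2_0(6) = 6
2_1(6) = 2^6 = 64
2_2(6) = 2^64 = 18446744073709551616
Cut-free depth bound = 18446744073709551616

18446744073709551616


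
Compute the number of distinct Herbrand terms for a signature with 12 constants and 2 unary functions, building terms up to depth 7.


Herbrand terms by depth:
Depth 0: 12 constants
Depth 1: 24 new terms (running total: 36)
Depth 2: 48 new terms (running total: 84)
Depth 3: 96 new terms (running total: 180)
Depth 4: 192 new terms (running total: 372)
Depth 5: 384 new terms (running total: 756)
Depth 6: 768 new terms (running total: 1524)
Depth 7: 1536 new terms (running total: 3060)
Total distinct ground terms = 3060

3060


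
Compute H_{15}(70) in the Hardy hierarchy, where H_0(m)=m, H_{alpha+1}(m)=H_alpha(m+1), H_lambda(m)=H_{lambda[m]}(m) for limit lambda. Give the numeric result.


H_15(70):
For finite ordinals k, H_k(n) = n + k (each successor step adds 1).
H_15(70) = 70 + 15 = 85

85


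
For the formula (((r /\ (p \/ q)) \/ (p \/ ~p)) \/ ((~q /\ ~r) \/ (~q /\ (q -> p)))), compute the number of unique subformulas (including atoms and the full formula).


Formula: (((r /\ (p \/ q)) \/ (p \/ ~p)) \/ ((~q /\ ~r) \/ (~q /\ (q -> p))))
Subformulas found:
  1. q
  2. r
  3. p
  4. ~p
  5. ~q
  6. ~r
  7. (p \/ q)
  8. (q -> p)
  9. (p \/ ~p)
  10. (~q /\ ~r)
  11. (r /\ (p \/ q))
  12. (~q /\ (q -> p))
  13. ((r /\ (p \/ q)) \/ (p \/ ~p))
  14. ((~q /\ ~r) \/ (~q /\ (q -> p)))
  15. (((r /\ (p \/ q)) \/ (p \/ ~p)) \/ ((~q /\ ~r) \/ (~q /\ (q -> p))))
Total distinct subformulas = 15

15


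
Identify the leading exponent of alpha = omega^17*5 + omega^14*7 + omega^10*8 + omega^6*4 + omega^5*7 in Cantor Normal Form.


CNF: omega^17*5 + omega^14*7 + omega^10*8 + omega^6*4 + omega^5*7
The leading term is omega^17*5, which has exponent 17.

17


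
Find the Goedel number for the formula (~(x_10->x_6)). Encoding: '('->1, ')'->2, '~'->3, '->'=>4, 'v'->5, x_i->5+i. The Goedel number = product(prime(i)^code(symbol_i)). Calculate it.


Formula: (~(x_10->x_6))
Symbol codes: [1, 3, 1, 15, 4, 11, 2, 2]
Primes: [2, 3, 5, 7, 11, 13, 17, 19]
p_1^1 = 2^1 = 2
p_2^3 = 3^3 = 27
p_3^1 = 5^1 = 5
p_4^15 = 7^15 = 4747561509943
p_5^4 = 11^4 = 14641
p_6^11 = 13^11 = 1792160394037
p_7^2 = 17^2 = 289
p_8^2 = 19^2 = 361
Product = 3509029546455484683002285747839736730

3509029546455484683002285747839736730


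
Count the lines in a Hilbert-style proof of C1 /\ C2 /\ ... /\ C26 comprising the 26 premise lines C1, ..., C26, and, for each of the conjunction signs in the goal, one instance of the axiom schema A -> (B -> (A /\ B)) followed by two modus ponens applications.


Conjoining 26 premises:
- 26 premise lines
- the goal has 25 conjunction signs; each costs 1 axiom instance + 2 MP = 3 lines: 3 * 25 = 75
Total = 26 + 75 = 101 lines.

101


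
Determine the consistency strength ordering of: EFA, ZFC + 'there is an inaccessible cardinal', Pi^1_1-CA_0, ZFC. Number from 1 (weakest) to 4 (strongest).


Ordering by consistency strength:
1. EFA
2. Pi^1_1-CA_0
3. ZFC
4. ZFC + 'there is an inaccessible cardinal'


EFA=1, ZFC + 'there is an inaccessible cardinal'=4, Pi^1_1-CA_0=2, ZFC=3


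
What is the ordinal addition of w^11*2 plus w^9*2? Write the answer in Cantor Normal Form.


Ordinal addition w^11*2 + w^9*2:
Leading exponent of alpha (11) > leading exponent of beta (9).
Since alpha's term has higher exponent than beta's leading term,
the sum is simply alpha followed by beta.
Result = w^11*2 + w^9*2

w^11*2 + w^9*2


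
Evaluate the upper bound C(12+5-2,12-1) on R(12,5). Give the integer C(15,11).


R(12,5) <= C(12+5-2, 12-1) = C(15, 11)
C(15, 11) = 15! / (11! * 4!)
= 1365

1365


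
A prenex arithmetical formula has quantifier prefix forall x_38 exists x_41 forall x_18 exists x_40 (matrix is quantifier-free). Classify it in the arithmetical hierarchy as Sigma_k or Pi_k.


Leading quantifier is forall, so the class is Pi.
Number of quantifier blocks = alternations + 1 = 3 + 1 = 4.
Classification: Pi_4

Pi_4


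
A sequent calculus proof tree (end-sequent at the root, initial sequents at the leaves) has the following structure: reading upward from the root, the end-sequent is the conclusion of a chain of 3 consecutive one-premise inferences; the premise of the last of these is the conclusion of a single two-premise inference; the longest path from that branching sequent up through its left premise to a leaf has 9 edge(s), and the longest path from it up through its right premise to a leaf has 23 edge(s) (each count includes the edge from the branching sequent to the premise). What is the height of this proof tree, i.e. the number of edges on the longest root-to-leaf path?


Longest path through the left premise: 9 edges (measured from the branching sequent)
Longest path through the right premise: 23 edges
Height of the subtree rooted at the branching sequent: max(9, 23) = 23
The branching sequent sits 3 edges above the root (the chain of one-premise inferences), so height = 23 + 3 = 26

26


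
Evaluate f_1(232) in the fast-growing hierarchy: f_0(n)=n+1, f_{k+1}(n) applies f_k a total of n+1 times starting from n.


f_1(232) = f_0^233(232)
f_0 adds 1 each time, applied 233 times.
f_1(232) = 232 + 233 = 465

465


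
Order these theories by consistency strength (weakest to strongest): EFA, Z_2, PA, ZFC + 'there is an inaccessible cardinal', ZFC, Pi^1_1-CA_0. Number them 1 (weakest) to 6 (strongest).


Ordering by consistency strength:
1. EFA
2. PA
3. Pi^1_1-CA_0
4. Z_2
5. ZFC
6. ZFC + 'there is an inaccessible cardinal'


EFA=1, Z_2=4, PA=2, ZFC + 'there is an inaccessible cardinal'=6, ZFC=5, Pi^1_1-CA_0=3


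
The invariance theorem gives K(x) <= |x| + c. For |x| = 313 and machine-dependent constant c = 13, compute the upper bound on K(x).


K(x) <= |x| + c = 313 + 13 = 326

326


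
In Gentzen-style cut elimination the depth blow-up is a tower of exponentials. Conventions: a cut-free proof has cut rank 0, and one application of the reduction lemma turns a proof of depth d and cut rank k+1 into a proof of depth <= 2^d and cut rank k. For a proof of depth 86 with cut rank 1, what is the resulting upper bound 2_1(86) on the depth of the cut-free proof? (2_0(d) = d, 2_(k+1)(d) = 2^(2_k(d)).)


Each rank reduction sends depth d to at most 2^d; cut rank r needs r reductions.
2_0(86) = 86
2_1(86) = 2^86 = 77371252455336267181195264
Cut-free depth bound = 77371252455336267181195264

77371252455336267181195264


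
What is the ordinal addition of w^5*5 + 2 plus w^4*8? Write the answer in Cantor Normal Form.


Ordinal addition (w^5*5 + 2) + w^4*8:
alpha's leading term has exponent 5 > beta's exponent 4, so it survives.
alpha's tail term has exponent 0 < beta's exponent 4, so it is absorbed by beta.
In ordinal addition, any term followed by a strictly larger-exponent term is absorbed.
Result = w^5*5 + w^4*8

w^5*5 + w^4*8


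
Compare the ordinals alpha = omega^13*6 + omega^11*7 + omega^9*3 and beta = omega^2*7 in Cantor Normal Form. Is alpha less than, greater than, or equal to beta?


Compare term by term from highest exponent:
alpha = omega^13*6 + omega^11*7 + omega^9*3
beta = omega^2*7
Term 1: alpha has omega^13*6, beta has omega^2*7
Term 2: alpha has omega^11*7, beta has omega^0*0
Term 3: alpha has omega^9*3, beta has omega^0*0
Result: alpha > beta

alpha > beta


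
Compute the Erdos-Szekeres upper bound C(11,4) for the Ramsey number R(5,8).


R(5,8) <= C(5+8-2, 5-1) = C(11, 4)
C(11, 4) = 11! / (4! * 7!)
= 330

330


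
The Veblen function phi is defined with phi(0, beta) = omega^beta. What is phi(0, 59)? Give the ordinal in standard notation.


phi(0, 59):
phi(0, beta) = omega^beta by definition.
phi(0, 59) = omega^59

omega^59


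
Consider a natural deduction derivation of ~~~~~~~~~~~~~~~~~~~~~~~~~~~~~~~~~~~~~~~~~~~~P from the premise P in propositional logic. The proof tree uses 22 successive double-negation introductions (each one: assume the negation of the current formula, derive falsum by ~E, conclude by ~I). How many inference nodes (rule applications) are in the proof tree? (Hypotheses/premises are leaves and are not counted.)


Each double-negation introduction (from C infer ~~C) uses 2 inference nodes: one ~E (C and ~C give falsum) and one ~I (discharge ~C).
22 double negations = 22 * 2 = 44 inference nodes.

44


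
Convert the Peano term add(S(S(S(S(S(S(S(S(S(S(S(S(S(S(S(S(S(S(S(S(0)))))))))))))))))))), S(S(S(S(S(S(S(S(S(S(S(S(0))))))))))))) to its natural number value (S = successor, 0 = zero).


add(S^20(0), S^12(0)):
S^20(0) = 20
S^12(0) = 12
20 + 12 = 32

32


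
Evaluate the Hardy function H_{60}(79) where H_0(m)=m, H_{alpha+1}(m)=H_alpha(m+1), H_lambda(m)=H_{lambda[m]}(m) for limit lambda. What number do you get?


H_60(79):
For finite ordinals k, H_k(n) = n + k (each successor step adds 1).
H_60(79) = 79 + 60 = 139

139


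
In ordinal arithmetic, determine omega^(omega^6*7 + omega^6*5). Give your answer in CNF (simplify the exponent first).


omega^(omega^6*7 + omega^6*5):
Both terms of the exponent have the same exponent 6, so they merge: omega^6*7 + omega^6*5 = omega^6*(7+5) = omega^6*12.
omega raised to a CNF ordinal is a single CNF term: Result = omega^(omega^6*12)

omega^(omega^6*12)


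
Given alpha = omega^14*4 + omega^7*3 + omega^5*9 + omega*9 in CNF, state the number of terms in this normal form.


CNF: omega^14*4 + omega^7*3 + omega^5*9 + omega*9
Count the summands separated by '+':
  term 1: omega^14*4
  term 2: omega^7*3
  term 3: omega^5*9
  term 4: omega*9
Total terms = 4

4


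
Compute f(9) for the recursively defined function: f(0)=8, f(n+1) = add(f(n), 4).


f(0) = 8
f(1) = add(f(0), 4) = add(8, 4) = 12
f(2) = add(f(1), 4) = add(12, 4) = 16
f(3) = add(f(2), 4) = add(16, 4) = 20
f(4) = add(f(3), 4) = add(20, 4) = 24
f(5) = add(f(4), 4) = add(24, 4) = 28
f(6) = add(f(5), 4) = add(28, 4) = 32
f(7) = add(f(6), 4) = add(32, 4) = 36
f(8) = add(f(7), 4) = add(36, 4) = 40
f(9) = add(f(8), 4) = add(40, 4) = 44


44


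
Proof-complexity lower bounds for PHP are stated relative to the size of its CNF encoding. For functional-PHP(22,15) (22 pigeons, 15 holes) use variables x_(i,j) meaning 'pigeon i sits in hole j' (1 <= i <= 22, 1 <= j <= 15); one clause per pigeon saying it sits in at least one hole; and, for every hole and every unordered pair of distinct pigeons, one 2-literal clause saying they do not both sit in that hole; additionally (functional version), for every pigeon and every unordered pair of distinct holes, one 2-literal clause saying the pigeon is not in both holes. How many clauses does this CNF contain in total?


functional-PHP(22,15): 22 pigeons, 15 holes, 22*15 = 330 variables.
- pigeon clauses: one per pigeon -> 22 clauses
- hole clauses: 15 holes * C(22,2) = 15 * 231 -> 3465 clauses
- functional clauses: 22 pigeons * C(15,2) = 22 * 105 -> 2310 clauses
Total clauses = 22 + 3465 + 2310 = 5797

5797


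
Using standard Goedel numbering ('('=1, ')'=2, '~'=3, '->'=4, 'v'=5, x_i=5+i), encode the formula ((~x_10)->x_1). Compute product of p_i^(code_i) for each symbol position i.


Formula: ((~x_10)->x_1)
Symbol codes: [1, 1, 3, 15, 2, 4, 6, 2]
Primes: [2, 3, 5, 7, 11, 13, 17, 19]
p_1^1 = 2^1 = 2
p_2^1 = 3^1 = 3
p_3^3 = 5^3 = 125
p_4^15 = 7^15 = 4747561509943
p_5^2 = 11^2 = 121
p_6^4 = 13^4 = 28561
p_7^6 = 17^6 = 24137569
p_8^2 = 19^2 = 361
Product = 107223844147408185374628886685250

107223844147408185374628886685250


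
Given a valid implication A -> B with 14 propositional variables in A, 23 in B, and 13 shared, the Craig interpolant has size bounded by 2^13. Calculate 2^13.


Shared atoms = 13
Craig interpolant size bound = 2^13
= 8192

8192


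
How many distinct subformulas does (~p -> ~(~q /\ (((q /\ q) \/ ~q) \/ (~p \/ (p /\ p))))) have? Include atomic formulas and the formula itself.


Formula: (~p -> ~(~q /\ (((q /\ q) \/ ~q) \/ (~p \/ (p /\ p)))))
Subformulas found:
  1. q
  2. p
  3. ~p
  4. ~q
  5. (p /\ p)
  6. (q /\ q)
  7. ((q /\ q) \/ ~q)
  8. (~p \/ (p /\ p))
  9. (((q /\ q) \/ ~q) \/ (~p \/ (p /\ p)))
  10. (~q /\ (((q /\ q) \/ ~q) \/ (~p \/ (p /\ p))))
  11. ~(~q /\ (((q /\ q) \/ ~q) \/ (~p \/ (p /\ p))))
  12. (~p -> ~(~q /\ (((q /\ q) \/ ~q) \/ (~p \/ (p /\ p)))))
Total distinct subformulas = 12

12


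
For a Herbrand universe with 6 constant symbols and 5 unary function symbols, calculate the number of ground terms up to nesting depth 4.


Herbrand terms by depth:
Depth 0: 6 constants
Depth 1: 30 new terms (running total: 36)
Depth 2: 150 new terms (running total: 186)
Depth 3: 750 new terms (running total: 936)
Depth 4: 3750 new terms (running total: 4686)
Total distinct ground terms = 4686

4686


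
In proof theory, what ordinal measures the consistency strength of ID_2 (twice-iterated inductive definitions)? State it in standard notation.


The proof-theoretic ordinal of ID_2 (twice-iterated inductive definitions) is a standard result in ordinal analysis.
This ordinal is the supremum of order types of primitive recursive well-orderings
that the theory can prove to be well-ordered.
For ID_2 (twice-iterated inductive definitions), the proof-theoretic ordinal is psi_0(epsilon_{Omega_2+1}).

psi_0(epsilon_{Omega_2+1})


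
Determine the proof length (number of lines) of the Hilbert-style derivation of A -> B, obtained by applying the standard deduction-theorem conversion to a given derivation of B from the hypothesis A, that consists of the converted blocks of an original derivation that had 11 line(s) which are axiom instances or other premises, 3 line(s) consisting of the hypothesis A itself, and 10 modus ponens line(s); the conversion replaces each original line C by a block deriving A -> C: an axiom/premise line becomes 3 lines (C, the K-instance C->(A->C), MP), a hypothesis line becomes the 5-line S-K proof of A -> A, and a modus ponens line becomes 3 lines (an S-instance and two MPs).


Deduction-theorem conversion, block by block:
- 11 axiom/premise lines -> 3 lines each = 33
- 3 hypothesis lines -> 5 lines each (identity proof A->A) = 15
- 10 MP lines -> 3 lines each (S-instance, MP, MP) = 30
Total = 33 + 15 + 30 = 78 lines.

78


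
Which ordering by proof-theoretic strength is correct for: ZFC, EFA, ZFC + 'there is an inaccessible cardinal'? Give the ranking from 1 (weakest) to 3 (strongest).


Ordering by consistency strength:
1. EFA
2. ZFC
3. ZFC + 'there is an inaccessible cardinal'


ZFC=2, EFA=1, ZFC + 'there is an inaccessible cardinal'=3


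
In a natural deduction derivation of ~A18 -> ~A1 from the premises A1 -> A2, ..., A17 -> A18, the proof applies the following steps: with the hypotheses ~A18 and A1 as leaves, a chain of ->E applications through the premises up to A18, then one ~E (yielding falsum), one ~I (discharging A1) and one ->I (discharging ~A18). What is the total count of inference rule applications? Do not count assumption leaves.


From hypothesis A1, 17 ->E steps along the 17 premises yield A18.
~E with hypothesis ~A18 gives falsum (1 node); ~I discharging A1 gives ~A1 (1 node); ->I discharging ~A18 gives the goal (1 node).
Total = 17 + 3 = 20 inference nodes.

20


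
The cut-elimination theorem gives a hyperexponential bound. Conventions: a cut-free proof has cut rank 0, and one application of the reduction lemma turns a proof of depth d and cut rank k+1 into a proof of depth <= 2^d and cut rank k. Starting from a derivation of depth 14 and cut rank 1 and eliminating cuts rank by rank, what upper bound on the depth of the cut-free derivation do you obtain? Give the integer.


Each rank reduction sends depth d to at most 2^d; cut rank r needs r reductions.
2_0(14) = 14
2_1(14) = 2^14 = 16384
Cut-free depth bound = 16384

16384


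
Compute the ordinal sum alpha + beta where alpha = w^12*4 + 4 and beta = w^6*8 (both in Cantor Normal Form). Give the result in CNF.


Ordinal addition (w^12*4 + 4) + w^6*8:
alpha's leading term has exponent 12 > beta's exponent 6, so it survives.
alpha's tail term has exponent 0 < beta's exponent 6, so it is absorbed by beta.
In ordinal addition, any term followed by a strictly larger-exponent term is absorbed.
Result = w^12*4 + w^6*8

w^12*4 + w^6*8


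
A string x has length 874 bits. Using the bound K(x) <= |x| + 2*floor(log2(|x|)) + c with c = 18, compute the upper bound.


floor(log2(874)) = 9
2 * 9 = 18
K(x) <= 874 + 18 + 18 = 910

910


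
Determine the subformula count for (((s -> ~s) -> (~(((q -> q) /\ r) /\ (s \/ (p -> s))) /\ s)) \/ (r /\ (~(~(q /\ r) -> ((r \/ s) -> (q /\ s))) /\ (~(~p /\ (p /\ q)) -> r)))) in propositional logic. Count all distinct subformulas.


Formula: (((s -> ~s) -> (~(((q -> q) /\ r) /\ (s \/ (p -> s))) /\ s)) \/ (r /\ (~(~(q /\ r) -> ((r \/ s) -> (q /\ s))) /\ (~(~p /\ (p /\ q)) -> r))))
Subformulas found:
  1. r
  2. p
  3. q
  4. s
  5. ~p
  6. ~s
  7. (r \/ s)
  8. (p /\ q)
  9. (q -> q)
  10. (p -> s)
  11. (q /\ r)
  12. (q /\ s)
  13. (s -> ~s)
  14. ~(q /\ r)
  15. (s \/ (p -> s))
  16. ((q -> q) /\ r)
  17. (~p /\ (p /\ q))
  18. ~(~p /\ (p /\ q))
  19. ((r \/ s) -> (q /\ s))
  20. (~(~p /\ (p /\ q)) -> r)
  21. (((q -> q) /\ r) /\ (s \/ (p -> s)))
  22. ~(((q -> q) /\ r) /\ (s \/ (p -> s)))
  23. (~(q /\ r) -> ((r \/ s) -> (q /\ s)))
  24. ~(~(q /\ r) -> ((r \/ s) -> (q /\ s)))
  25. (~(((q -> q) /\ r) /\ (s \/ (p -> s))) /\ s)
  26. ((s -> ~s) -> (~(((q -> q) /\ r) /\ (s \/ (p -> s))) /\ s))
  27. (~(~(q /\ r) -> ((r \/ s) -> (q /\ s))) /\ (~(~p /\ (p /\ q)) -> r))
  28. (r /\ (~(~(q /\ r) -> ((r \/ s) -> (q /\ s))) /\ (~(~p /\ (p /\ q)) -> r)))
  29. (((s -> ~s) -> (~(((q -> q) /\ r) /\ (s \/ (p -> s))) /\ s)) \/ (r /\ (~(~(q /\ r) -> ((r \/ s) -> (q /\ s))) /\ (~(~p /\ (p /\ q)) -> r))))
Total distinct subformulas = 29

29


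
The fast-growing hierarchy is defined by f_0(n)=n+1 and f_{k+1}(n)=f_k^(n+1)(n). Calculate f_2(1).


f_2(1) = f_1^2(1)
f_1(m) = 2m + 1.
Iterating: f_1^k(n) = 2^k*(n+1) - 1.
f_2(1) = 2^2*(1+1) - 1 = 4*2 - 1 = 7

7


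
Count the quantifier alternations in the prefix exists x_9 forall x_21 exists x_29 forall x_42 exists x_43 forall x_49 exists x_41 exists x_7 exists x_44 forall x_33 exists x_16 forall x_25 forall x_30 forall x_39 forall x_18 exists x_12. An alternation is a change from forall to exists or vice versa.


Walk the prefix and count type changes:
  position 1: exists -> forall <-- alternation
  position 2: forall -> exists <-- alternation
  position 3: exists -> forall <-- alternation
  position 4: forall -> exists <-- alternation
  position 5: exists -> forall <-- alternation
  position 6: forall -> exists <-- alternation
  position 7: exists -> exists
  position 8: exists -> exists
  position 9: exists -> forall <-- alternation
  position 10: forall -> exists <-- alternation
  position 11: exists -> forall <-- alternation
  position 12: forall -> forall
  position 13: forall -> forall
  position 14: forall -> forall
  position 15: forall -> exists <-- alternation
Total alternations = 10

10


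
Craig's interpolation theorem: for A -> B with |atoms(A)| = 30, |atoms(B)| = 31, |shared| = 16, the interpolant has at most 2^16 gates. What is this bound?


Shared atoms = 16
Craig interpolant size bound = 2^16
= 65536

65536


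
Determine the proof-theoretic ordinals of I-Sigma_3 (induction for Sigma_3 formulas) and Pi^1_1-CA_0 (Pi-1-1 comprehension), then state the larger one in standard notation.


Proof-theoretic ordinal of I-Sigma_3 (induction for Sigma_3 formulas): omega^(omega^(omega^omega))
Proof-theoretic ordinal of Pi^1_1-CA_0 (Pi-1-1 comprehension): psi_0(Omega_omega)
Comparing: omega^(omega^(omega^omega)) < psi_0(Omega_omega).
The larger ordinal is psi_0(Omega_omega) (from Pi^1_1-CA_0 (Pi-1-1 comprehension)).

psi_0(Omega_omega)


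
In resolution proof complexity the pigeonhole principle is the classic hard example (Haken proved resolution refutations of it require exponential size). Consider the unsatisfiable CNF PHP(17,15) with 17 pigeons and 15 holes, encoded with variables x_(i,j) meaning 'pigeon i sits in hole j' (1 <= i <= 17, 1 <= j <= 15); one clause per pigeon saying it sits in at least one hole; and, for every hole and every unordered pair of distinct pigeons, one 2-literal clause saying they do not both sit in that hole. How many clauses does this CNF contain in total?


PHP(17,15): 17 pigeons, 15 holes, 17*15 = 255 variables.
- pigeon clauses: one per pigeon -> 17 clauses
- hole clauses: 15 holes * C(17,2) = 15 * 136 -> 2040 clauses
Total clauses = 17 + 2040 = 2057

2057


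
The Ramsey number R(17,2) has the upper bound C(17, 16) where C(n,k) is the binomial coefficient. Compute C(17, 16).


R(17,2) <= C(17+2-2, 17-1) = C(17, 16)
C(17, 16) = 17! / (16! * 1!)
= 17

17


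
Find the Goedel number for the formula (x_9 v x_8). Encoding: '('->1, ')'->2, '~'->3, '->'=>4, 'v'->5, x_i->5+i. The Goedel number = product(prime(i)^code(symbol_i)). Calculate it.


Formula: (x_9 v x_8)
Symbol codes: [1, 14, 5, 13, 2]
Primes: [2, 3, 5, 7, 11]
p_1^1 = 2^1 = 2
p_2^14 = 3^14 = 4782969
p_3^5 = 5^5 = 3125
p_4^13 = 7^13 = 96889010407
p_5^2 = 11^2 = 121
Product = 350459206995627277143750

350459206995627277143750


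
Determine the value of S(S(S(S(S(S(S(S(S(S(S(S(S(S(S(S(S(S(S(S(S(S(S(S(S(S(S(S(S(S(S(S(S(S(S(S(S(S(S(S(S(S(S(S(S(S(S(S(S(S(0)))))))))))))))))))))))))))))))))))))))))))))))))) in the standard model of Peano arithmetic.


Counting successors applied to 0:
50 applications of S to 0 = 50

50


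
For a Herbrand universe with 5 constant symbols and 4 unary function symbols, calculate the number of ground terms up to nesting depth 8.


Herbrand terms by depth:
Depth 0: 5 constants
Depth 1: 20 new terms (running total: 25)
Depth 2: 80 new terms (running total: 105)
Depth 3: 320 new terms (running total: 425)
Depth 4: 1280 new terms (running total: 1705)
Depth 5: 5120 new terms (running total: 6825)
Depth 6: 20480 new terms (running total: 27305)
Depth 7: 81920 new terms (running total: 109225)
Depth 8: 327680 new terms (running total: 436905)
Total distinct ground terms = 436905

436905


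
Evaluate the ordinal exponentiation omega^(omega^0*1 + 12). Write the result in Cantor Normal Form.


omega^(omega^0*1 + 12):
omega^0 = 1, so the exponent is 1 + 12 = 13 (finite ordinal addition).
Result = omega^13, already a single CNF term.

omega^13


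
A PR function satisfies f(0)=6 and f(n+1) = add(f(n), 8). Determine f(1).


f(0) = 6
f(1) = add(f(0), 8) = add(6, 8) = 14


14


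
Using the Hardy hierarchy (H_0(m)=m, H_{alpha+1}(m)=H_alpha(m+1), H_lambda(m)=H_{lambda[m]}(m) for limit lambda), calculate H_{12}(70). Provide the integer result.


H_12(70):
For finite ordinals k, H_k(n) = n + k (each successor step adds 1).
H_12(70) = 70 + 12 = 82

82


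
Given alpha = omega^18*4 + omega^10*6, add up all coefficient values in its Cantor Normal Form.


CNF: omega^18*4 + omega^10*6
Coefficients: 4 + 6 = 10

10


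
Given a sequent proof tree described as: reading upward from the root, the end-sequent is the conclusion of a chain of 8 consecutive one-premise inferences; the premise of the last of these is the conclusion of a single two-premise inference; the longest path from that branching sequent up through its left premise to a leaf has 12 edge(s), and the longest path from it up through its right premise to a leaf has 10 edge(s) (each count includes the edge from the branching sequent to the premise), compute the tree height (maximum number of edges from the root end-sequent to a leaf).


Longest path through the left premise: 12 edges (measured from the branching sequent)
Longest path through the right premise: 10 edges
Height of the subtree rooted at the branching sequent: max(12, 10) = 12
The branching sequent sits 8 edges above the root (the chain of one-premise inferences), so height = 12 + 8 = 20

20
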